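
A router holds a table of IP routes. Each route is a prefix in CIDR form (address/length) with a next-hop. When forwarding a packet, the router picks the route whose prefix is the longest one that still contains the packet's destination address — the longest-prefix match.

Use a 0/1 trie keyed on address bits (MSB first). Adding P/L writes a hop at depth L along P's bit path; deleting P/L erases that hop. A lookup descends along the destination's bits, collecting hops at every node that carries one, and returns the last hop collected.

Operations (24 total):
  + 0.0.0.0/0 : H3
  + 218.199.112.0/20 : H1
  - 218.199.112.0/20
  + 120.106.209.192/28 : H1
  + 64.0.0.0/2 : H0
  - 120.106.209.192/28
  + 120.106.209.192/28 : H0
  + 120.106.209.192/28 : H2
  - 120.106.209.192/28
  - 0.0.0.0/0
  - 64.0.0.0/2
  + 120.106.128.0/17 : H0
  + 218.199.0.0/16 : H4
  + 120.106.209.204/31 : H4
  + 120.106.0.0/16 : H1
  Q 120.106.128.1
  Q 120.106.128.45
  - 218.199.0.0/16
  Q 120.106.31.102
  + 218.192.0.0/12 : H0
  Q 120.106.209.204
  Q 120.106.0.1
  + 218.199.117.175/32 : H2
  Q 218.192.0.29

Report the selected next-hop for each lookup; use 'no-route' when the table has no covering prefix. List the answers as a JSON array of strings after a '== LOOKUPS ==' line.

Trace:
  add 0.0.0.0/0 -> H3 at depth 0
  add 218.199.112.0/20 -> H1 at depth 20
  del 218.199.112.0/20 (clear depth 20)
  add 120.106.209.192/28 -> H1 at depth 28
  add 64.0.0.0/2 -> H0 at depth 2
  del 120.106.209.192/28 (clear depth 28)
  add 120.106.209.192/28 -> H0 at depth 28
  add 120.106.209.192/28 -> H2 at depth 28
  del 120.106.209.192/28 (clear depth 28)
  del 0.0.0.0/0 (clear depth 0)
  del 64.0.0.0/2 (clear depth 2)
  add 120.106.128.0/17 -> H0 at depth 17
  add 218.199.0.0/16 -> H4 at depth 16
  add 120.106.209.204/31 -> H4 at depth 31
  add 120.106.0.0/16 -> H1 at depth 16
  lookup 120.106.128.1: bits 01111000011010101 walk d0:-→d1:-→d2:-→d3:-→d4:-→d5:-→d6:-→d7:-→d8:-→d9:-→d10:-→d11:-→d12:-→d13:-→d14:-→d15:-→d16:H1→d17:H0 -> H0
  lookup 120.106.128.45: bits 01111000011010101 walk d0:-→d1:-→d2:-→d3:-→d4:-→d5:-→d6:-→d7:-→d8:-→d9:-→d10:-→d11:-→d12:-→d13:-→d14:-→d15:-→d16:H1→d17:H0 -> H0
  del 218.199.0.0/16 (clear depth 16)
  lookup 120.106.31.102: bits 0111100001101010 walk d0:-→d1:-→d2:-→d3:-→d4:-→d5:-→d6:-→d7:-→d8:-→d9:-→d10:-→d11:-→d12:-→d13:-→d14:-→d15:-→d16:H1 -> H1
  add 218.192.0.0/12 -> H0 at depth 12
  lookup 120.106.209.204: bits 0111100001101010110100011100110 walk d0:-→d1:-→d2:-→d3:-→d4:-→d5:-→d6:-→d7:-→d8:-→d9:-→d10:-→d11:-→d12:-→d13:-→d14:-→d15:-→d16:H1→d17:H0→d18:-→d19:-→d20:-→d21:-→d22:-→d23:-→d24:-→d25:-→d26:-→d27:-→d28:-→d29:-→d30:-→d31:H4 -> H4
  lookup 120.106.0.1: bits 0111100001101010 walk d0:-→d1:-→d2:-→d3:-→d4:-→d5:-→d6:-→d7:-→d8:-→d9:-→d10:-→d11:-→d12:-→d13:-→d14:-→d15:-→d16:H1 -> H1
  add 218.199.117.175/32 -> H2 at depth 32
  lookup 218.192.0.29: bits 1101101011000 walk d0:-→d1:-→d2:-→d3:-→d4:-→d5:-→d6:-→d7:-→d8:-→d9:-→d10:-→d11:-→d12:H0→d13:- -> H0

== LOOKUPS ==
["H0","H0","H1","H4","H1","H0"]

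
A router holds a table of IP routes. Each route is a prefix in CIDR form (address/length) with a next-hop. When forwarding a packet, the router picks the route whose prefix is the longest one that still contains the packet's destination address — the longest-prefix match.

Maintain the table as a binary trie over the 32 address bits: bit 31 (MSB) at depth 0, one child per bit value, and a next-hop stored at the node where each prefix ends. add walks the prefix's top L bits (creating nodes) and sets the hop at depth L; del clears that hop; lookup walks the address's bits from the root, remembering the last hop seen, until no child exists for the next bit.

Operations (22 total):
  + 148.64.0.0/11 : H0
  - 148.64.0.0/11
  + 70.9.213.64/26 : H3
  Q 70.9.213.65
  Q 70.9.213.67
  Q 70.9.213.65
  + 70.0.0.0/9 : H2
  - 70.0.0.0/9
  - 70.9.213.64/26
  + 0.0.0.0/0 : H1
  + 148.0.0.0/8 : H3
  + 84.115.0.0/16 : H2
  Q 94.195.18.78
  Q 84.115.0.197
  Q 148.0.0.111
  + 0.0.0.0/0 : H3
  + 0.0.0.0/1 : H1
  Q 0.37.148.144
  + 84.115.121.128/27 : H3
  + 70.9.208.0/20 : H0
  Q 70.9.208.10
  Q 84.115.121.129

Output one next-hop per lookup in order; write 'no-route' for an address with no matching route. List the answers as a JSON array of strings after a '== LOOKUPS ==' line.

Apply in order:
  add 148.64.0.0/11 -> H0 at depth 11
  - 148.64.0.0/11 clear@11
  add 70.9.213.64/26 -> H3 at depth 26
  Q 70.9.213.65: descend 01000110000010011101010101 ; hops seen [H3] ; pick H3
  Q 70.9.213.67: descend 01000110000010011101010101 ; hops seen [H3] ; pick H3
  Q 70.9.213.65: descend 01000110000010011101010101 ; hops seen [H3] ; pick H3
  add 70.0.0.0/9 -> H2 at depth 9
  - 70.0.0.0/9 clear@9
  - 70.9.213.64/26 clear@26
  add 0.0.0.0/0 -> H1 at depth 0
  add 148.0.0.0/8 -> H3 at depth 8
  add 84.115.0.0/16 -> H2 at depth 16
  Q 94.195.18.78: descend 0101 ; hops seen [H1] ; pick H1
  Q 84.115.0.197: descend 0101010001110011 ; hops seen [H1,H2] ; pick H2
  Q 148.0.0.111: descend 100101000 ; hops seen [H1,H3] ; pick H3
  add 0.0.0.0/0 -> H3 at depth 0
  add 0.0.0.0/1 -> H1 at depth 1
  Q 0.37.148.144: descend 0 ; hops seen [H3,H1] ; pick H1
  add 84.115.121.128/27 -> H3 at depth 27
  add 70.9.208.0/20 -> H0 at depth 20
  Q 70.9.208.10: descend 010001100000100111010 ; hops seen [H3,H1,H0] ; pick H0
  Q 84.115.121.129: descend 010101000111001101111001100 ; hops seen [H3,H1,H2,H3] ; pick H3

== LOOKUPS ==
["H3","H3","H3","H1","H2","H3","H1","H0","H3"]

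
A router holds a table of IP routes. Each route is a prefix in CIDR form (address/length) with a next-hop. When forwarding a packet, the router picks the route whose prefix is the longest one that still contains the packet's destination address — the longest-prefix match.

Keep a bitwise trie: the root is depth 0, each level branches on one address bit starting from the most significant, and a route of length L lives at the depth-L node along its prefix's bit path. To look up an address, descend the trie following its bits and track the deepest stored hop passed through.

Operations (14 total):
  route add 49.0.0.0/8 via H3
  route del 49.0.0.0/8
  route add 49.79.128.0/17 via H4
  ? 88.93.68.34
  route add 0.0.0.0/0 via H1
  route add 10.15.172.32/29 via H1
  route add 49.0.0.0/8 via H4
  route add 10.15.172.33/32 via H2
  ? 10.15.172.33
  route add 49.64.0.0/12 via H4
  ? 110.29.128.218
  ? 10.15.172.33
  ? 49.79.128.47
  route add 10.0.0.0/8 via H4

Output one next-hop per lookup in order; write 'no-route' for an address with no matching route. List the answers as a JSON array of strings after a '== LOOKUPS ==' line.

Apply in order:
  add 49.0.0.0/8 -> H3 at depth 8
  - 49.0.0.0/8 clear@8
  add 49.79.128.0/17 -> H4 at depth 17
  ? 88.93.68.34  path d0:-→d1:-  best=no-route
  add 0.0.0.0/0 -> H1 at depth 0
  add 10.15.172.32/29 -> H1 at depth 29
  add 49.0.0.0/8 -> H4 at depth 8
  add 10.15.172.33/32 -> H2 at depth 32
  ? 10.15.172.33  path d0:H1→d1:-→d2:-→d3:-→d4:-→d5:-→d6:-→d7:-→d8:-→d9:-→d10:-→d11:-→d12:-→d13:-→d14:-→d15:-→d16:-→d17:-→d18:-→d19:-→d20:-→d21:-→d22:-→d23:-→d24:-→d25:-→d26:-→d27:-→d28:-→d29:H1→d30:-→d31:-→d32:H2  best=H2
  add 49.64.0.0/12 -> H4 at depth 12
  ? 110.29.128.218  path d0:H1→d1:-  best=H1
  ? 10.15.172.33  path d0:H1→d1:-→d2:-→d3:-→d4:-→d5:-→d6:-→d7:-→d8:-→d9:-→d10:-→d11:-→d12:-→d13:-→d14:-→d15:-→d16:-→d17:-→d18:-→d19:-→d20:-→d21:-→d22:-→d23:-→d24:-→d25:-→d26:-→d27:-→d28:-→d29:H1→d30:-→d31:-→d32:H2  best=H2
  ? 49.79.128.47  path d0:H1→d1:-→d2:-→d3:-→d4:-→d5:-→d6:-→d7:-→d8:H4→d9:-→d10:-→d11:-→d12:H4→d13:-→d14:-→d15:-→d16:-→d17:H4  best=H4
  add 10.0.0.0/8 -> H4 at depth 8

== LOOKUPS ==
["no-route","H2","H1","H2","H4"]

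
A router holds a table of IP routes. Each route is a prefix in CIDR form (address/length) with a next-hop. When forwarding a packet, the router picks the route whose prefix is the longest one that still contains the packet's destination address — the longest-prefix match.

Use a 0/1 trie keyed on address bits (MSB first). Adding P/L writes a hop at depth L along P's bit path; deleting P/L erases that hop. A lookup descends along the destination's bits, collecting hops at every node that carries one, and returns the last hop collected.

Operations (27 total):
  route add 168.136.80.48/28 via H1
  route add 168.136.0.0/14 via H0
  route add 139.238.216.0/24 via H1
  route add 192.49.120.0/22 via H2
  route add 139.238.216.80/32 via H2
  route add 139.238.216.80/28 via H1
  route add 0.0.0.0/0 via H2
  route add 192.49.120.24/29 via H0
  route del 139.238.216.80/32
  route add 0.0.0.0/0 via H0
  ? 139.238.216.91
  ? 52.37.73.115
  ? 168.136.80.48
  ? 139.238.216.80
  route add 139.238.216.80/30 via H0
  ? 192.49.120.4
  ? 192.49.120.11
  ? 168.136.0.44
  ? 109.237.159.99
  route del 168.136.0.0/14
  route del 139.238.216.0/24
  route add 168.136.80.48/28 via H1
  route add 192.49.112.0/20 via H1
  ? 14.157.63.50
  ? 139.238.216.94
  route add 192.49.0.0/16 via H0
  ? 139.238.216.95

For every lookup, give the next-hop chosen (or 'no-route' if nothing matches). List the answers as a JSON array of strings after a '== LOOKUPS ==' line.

Apply in order:
  + 168.136.80.48/28 (H1) depth=28
  + 168.136.0.0/14 (H0) depth=14
  + 139.238.216.0/24 (H1) depth=24
  + 192.49.120.0/22 (H2) depth=22
  + 139.238.216.80/32 (H2) depth=32
  + 139.238.216.80/28 (H1) depth=28
  + 0.0.0.0/0 (H2) depth=0
  + 192.49.120.24/29 (H0) depth=29
  - 139.238.216.80/32 clear@32
  + 0.0.0.0/0 (H0) depth=0
  ? 139.238.216.91  path d0:H0→d1:-→d2:-→d3:-→d4:-→d5:-→d6:-→d7:-→d8:-→d9:-→d10:-→d11:-→d12:-→d13:-→d14:-→d15:-→d16:-→d17:-→d18:-→d19:-→d20:-→d21:-→d22:-→d23:-→d24:H1→d25:-→d26:-→d27:-→d28:H1  best=H1
  ? 52.37.73.115  path d0:H0  best=H0
  ? 168.136.80.48  path d0:H0→d1:-→d2:-→d3:-→d4:-→d5:-→d6:-→d7:-→d8:-→d9:-→d10:-→d11:-→d12:-→d13:-→d14:H0→d15:-→d16:-→d17:-→d18:-→d19:-→d20:-→d21:-→d22:-→d23:-→d24:-→d25:-→d26:-→d27:-→d28:H1  best=H1
  ? 139.238.216.80  path d0:H0→d1:-→d2:-→d3:-→d4:-→d5:-→d6:-→d7:-→d8:-→d9:-→d10:-→d11:-→d12:-→d13:-→d14:-→d15:-→d16:-→d17:-→d18:-→d19:-→d20:-→d21:-→d22:-→d23:-→d24:H1→d25:-→d26:-→d27:-→d28:H1→d29:-→d30:-→d31:-→d32:-  best=H1
  + 139.238.216.80/30 (H0) depth=30
  ? 192.49.120.4  path d0:H0→d1:-→d2:-→d3:-→d4:-→d5:-→d6:-→d7:-→d8:-→d9:-→d10:-→d11:-→d12:-→d13:-→d14:-→d15:-→d16:-→d17:-→d18:-→d19:-→d20:-→d21:-→d22:H2→d23:-→d24:-→d25:-→d26:-→d27:-  best=H2
  ? 192.49.120.11  path d0:H0→d1:-→d2:-→d3:-→d4:-→d5:-→d6:-→d7:-→d8:-→d9:-→d10:-→d11:-→d12:-→d13:-→d14:-→d15:-→d16:-→d17:-→d18:-→d19:-→d20:-→d21:-→d22:H2→d23:-→d24:-→d25:-→d26:-→d27:-  best=H2
  ? 168.136.0.44  path d0:H0→d1:-→d2:-→d3:-→d4:-→d5:-→d6:-→d7:-→d8:-→d9:-→d10:-→d11:-→d12:-→d13:-→d14:H0→d15:-→d16:-→d17:-  best=H0
  ? 109.237.159.99  path d0:H0  best=H0
  - 168.136.0.0/14 clear@14
  - 139.238.216.0/24 clear@24
  + 168.136.80.48/28 (H1) depth=28
  + 192.49.112.0/20 (H1) depth=20
  ? 14.157.63.50  path d0:H0  best=H0
  ? 139.238.216.94  path d0:H0→d1:-→d2:-→d3:-→d4:-→d5:-→d6:-→d7:-→d8:-→d9:-→d10:-→d11:-→d12:-→d13:-→d14:-→d15:-→d16:-→d17:-→d18:-→d19:-→d20:-→d21:-→d22:-→d23:-→d24:-→d25:-→d26:-→d27:-→d28:H1  best=H1
  + 192.49.0.0/16 (H0) depth=16
  ? 139.238.216.95  path d0:H0→d1:-→d2:-→d3:-→d4:-→d5:-→d6:-→d7:-→d8:-→d9:-→d10:-→d11:-→d12:-→d13:-→d14:-→d15:-→d16:-→d17:-→d18:-→d19:-→d20:-→d21:-→d22:-→d23:-→d24:-→d25:-→d26:-→d27:-→d28:H1  best=H1

== LOOKUPS ==
["H1","H0","H1","H1","H2","H2","H0","H0","H0","H1","H1"]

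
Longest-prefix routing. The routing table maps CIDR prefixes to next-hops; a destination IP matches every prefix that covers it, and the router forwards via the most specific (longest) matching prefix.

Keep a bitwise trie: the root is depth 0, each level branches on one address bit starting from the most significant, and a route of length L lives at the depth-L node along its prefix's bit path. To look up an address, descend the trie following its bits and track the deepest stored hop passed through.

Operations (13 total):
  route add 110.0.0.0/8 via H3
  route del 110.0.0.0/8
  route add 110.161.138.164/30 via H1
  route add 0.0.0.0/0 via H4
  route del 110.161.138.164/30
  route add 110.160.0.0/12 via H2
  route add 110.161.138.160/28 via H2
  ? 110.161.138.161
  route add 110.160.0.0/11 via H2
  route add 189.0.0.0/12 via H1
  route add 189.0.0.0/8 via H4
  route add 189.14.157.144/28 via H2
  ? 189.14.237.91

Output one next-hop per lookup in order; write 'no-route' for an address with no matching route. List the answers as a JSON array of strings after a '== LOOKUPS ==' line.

Trace:
  + 110.0.0.0/8 (H3) depth=8
  - 110.0.0.0/8 clear@8
  + 110.161.138.164/30 (H1) depth=30
  + 0.0.0.0/0 (H4) depth=0
  - 110.161.138.164/30 clear@30
  + 110.160.0.0/12 (H2) depth=12
  + 110.161.138.160/28 (H2) depth=28
  lookup 110.161.138.161: bits 01101110101000011000101010100 walk d0:H4→d1:-→d2:-→d3:-→d4:-→d5:-→d6:-→d7:-→d8:-→d9:-→d10:-→d11:-→d12:H2→d13:-→d14:-→d15:-→d16:-→d17:-→d18:-→d19:-→d20:-→d21:-→d22:-→d23:-→d24:-→d25:-→d26:-→d27:-→d28:H2→d29:- -> H2
  + 110.160.0.0/11 (H2) depth=11
  + 189.0.0.0/12 (H1) depth=12
  + 189.0.0.0/8 (H4) depth=8
  + 189.14.157.144/28 (H2) depth=28
  lookup 189.14.237.91: bits 10111101000011101 walk d0:H4→d1:-→d2:-→d3:-→d4:-→d5:-→d6:-→d7:-→d8:H4→d9:-→d10:-→d11:-→d12:H1→d13:-→d14:-→d15:-→d16:-→d17:- -> H1

== LOOKUPS ==
["H2","H1"]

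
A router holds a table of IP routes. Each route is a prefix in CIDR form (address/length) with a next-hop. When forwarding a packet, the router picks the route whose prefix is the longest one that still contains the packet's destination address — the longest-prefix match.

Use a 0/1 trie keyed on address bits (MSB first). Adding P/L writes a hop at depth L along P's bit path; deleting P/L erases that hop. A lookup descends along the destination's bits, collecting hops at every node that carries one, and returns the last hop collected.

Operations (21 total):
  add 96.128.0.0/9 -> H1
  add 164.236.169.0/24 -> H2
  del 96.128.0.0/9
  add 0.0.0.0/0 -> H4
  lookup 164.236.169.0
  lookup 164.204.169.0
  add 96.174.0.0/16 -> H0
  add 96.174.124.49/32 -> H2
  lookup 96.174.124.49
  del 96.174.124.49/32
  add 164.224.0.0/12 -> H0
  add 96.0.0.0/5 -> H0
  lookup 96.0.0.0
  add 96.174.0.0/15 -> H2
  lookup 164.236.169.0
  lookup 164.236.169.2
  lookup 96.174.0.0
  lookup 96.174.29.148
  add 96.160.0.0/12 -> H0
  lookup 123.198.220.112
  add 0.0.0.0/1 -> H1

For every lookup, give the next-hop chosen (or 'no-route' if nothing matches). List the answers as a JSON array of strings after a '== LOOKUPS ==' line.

Trace:
  + 96.128.0.0/9 (H1) depth=9
  + 164.236.169.0/24 (H2) depth=24
  - 96.128.0.0/9 clear@9
  + 0.0.0.0/0 (H4) depth=0
  Q 164.236.169.0: descend 101001001110110010101001 ; hops seen [H4,H2] ; pick H2
  Q 164.204.169.0: descend 1010010011 ; hops seen [H4] ; pick H4
  + 96.174.0.0/16 (H0) depth=16
  + 96.174.124.49/32 (H2) depth=32
  Q 96.174.124.49: descend 01100000101011100111110000110001 ; hops seen [H4,H0,H2] ; pick H2
  - 96.174.124.49/32 clear@32
  + 164.224.0.0/12 (H0) depth=12
  + 96.0.0.0/5 (H0) depth=5
  Q 96.0.0.0: descend 01100000 ; hops seen [H4,H0] ; pick H0
  + 96.174.0.0/15 (H2) depth=15
  Q 164.236.169.0: descend 101001001110110010101001 ; hops seen [H4,H0,H2] ; pick H2
  Q 164.236.169.2: descend 101001001110110010101001 ; hops seen [H4,H0,H2] ; pick H2
  Q 96.174.0.0: descend 01100000101011100 ; hops seen [H4,H0,H2,H0] ; pick H0
  Q 96.174.29.148: descend 01100000101011100 ; hops seen [H4,H0,H2,H0] ; pick H0
  + 96.160.0.0/12 (H0) depth=12
  Q 123.198.220.112: descend 011 ; hops seen [H4] ; pick H4
  + 0.0.0.0/1 (H1) depth=1

== LOOKUPS ==
["H2","H4","H2","H0","H2","H2","H0","H0","H4"]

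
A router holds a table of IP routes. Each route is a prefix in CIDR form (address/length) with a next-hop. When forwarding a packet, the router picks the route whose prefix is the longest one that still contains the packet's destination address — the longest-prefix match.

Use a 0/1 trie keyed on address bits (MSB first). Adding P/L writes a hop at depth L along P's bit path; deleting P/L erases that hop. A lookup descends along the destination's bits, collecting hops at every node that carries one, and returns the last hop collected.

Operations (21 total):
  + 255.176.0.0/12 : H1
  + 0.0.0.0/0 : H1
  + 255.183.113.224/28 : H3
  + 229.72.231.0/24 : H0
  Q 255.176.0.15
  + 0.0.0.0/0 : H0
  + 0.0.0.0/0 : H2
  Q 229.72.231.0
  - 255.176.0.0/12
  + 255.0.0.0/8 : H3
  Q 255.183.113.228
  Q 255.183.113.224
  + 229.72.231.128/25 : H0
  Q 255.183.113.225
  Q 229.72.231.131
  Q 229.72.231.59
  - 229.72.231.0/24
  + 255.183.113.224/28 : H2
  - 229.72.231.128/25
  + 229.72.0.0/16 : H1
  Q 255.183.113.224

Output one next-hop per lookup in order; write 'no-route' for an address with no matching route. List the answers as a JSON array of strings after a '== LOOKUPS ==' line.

Process each operation:
  add 255.176.0.0/12 -> H1 at depth 12
  add 0.0.0.0/0 -> H1 at depth 0
  add 255.183.113.224/28 -> H3 at depth 28
  add 229.72.231.0/24 -> H0 at depth 24
  lookup 255.176.0.15: bits 1111111110110 walk d0:H1→d1:-→d2:-→d3:-→d4:-→d5:-→d6:-→d7:-→d8:-→d9:-→d10:-→d11:-→d12:H1→d13:- -> H1
  add 0.0.0.0/0 -> H0 at depth 0
  add 0.0.0.0/0 -> H2 at depth 0
  lookup 229.72.231.0: bits 111001010100100011100111 walk d0:H2→d1:-→d2:-→d3:-→d4:-→d5:-→d6:-→d7:-→d8:-→d9:-→d10:-→d11:-→d12:-→d13:-→d14:-→d15:-→d16:-→d17:-→d18:-→d19:-→d20:-→d21:-→d22:-→d23:-→d24:H0 -> H0
  del 255.176.0.0/12 (clear depth 12)
  add 255.0.0.0/8 -> H3 at depth 8
  lookup 255.183.113.228: bits 1111111110110111011100011110 walk d0:H2→d1:-→d2:-→d3:-→d4:-→d5:-→d6:-→d7:-→d8:H3→d9:-→d10:-→d11:-→d12:-→d13:-→d14:-→d15:-→d16:-→d17:-→d18:-→d19:-→d20:-→d21:-→d22:-→d23:-→d24:-→d25:-→d26:-→d27:-→d28:H3 -> H3
  lookup 255.183.113.224: bits 1111111110110111011100011110 walk d0:H2→d1:-→d2:-→d3:-→d4:-→d5:-→d6:-→d7:-→d8:H3→d9:-→d10:-→d11:-→d12:-→d13:-→d14:-→d15:-→d16:-→d17:-→d18:-→d19:-→d20:-→d21:-→d22:-→d23:-→d24:-→d25:-→d26:-→d27:-→d28:H3 -> H3
  add 229.72.231.128/25 -> H0 at depth 25
  lookup 255.183.113.225: bits 1111111110110111011100011110 walk d0:H2→d1:-→d2:-→d3:-→d4:-→d5:-→d6:-→d7:-→d8:H3→d9:-→d10:-→d11:-→d12:-→d13:-→d14:-→d15:-→d16:-→d17:-→d18:-→d19:-→d20:-→d21:-→d22:-→d23:-→d24:-→d25:-→d26:-→d27:-→d28:H3 -> H3
  lookup 229.72.231.131: bits 1110010101001000111001111 walk d0:H2→d1:-→d2:-→d3:-→d4:-→d5:-→d6:-→d7:-→d8:-→d9:-→d10:-→d11:-→d12:-→d13:-→d14:-→d15:-→d16:-→d17:-→d18:-→d19:-→d20:-→d21:-→d22:-→d23:-→d24:H0→d25:H0 -> H0
  lookup 229.72.231.59: bits 111001010100100011100111 walk d0:H2→d1:-→d2:-→d3:-→d4:-→d5:-→d6:-→d7:-→d8:-→d9:-→d10:-→d11:-→d12:-→d13:-→d14:-→d15:-→d16:-→d17:-→d18:-→d19:-→d20:-→d21:-→d22:-→d23:-→d24:H0 -> H0
  del 229.72.231.0/24 (clear depth 24)
  add 255.183.113.224/28 -> H2 at depth 28
  del 229.72.231.128/25 (clear depth 25)
  add 229.72.0.0/16 -> H1 at depth 16
  lookup 255.183.113.224: bits 1111111110110111011100011110 walk d0:H2→d1:-→d2:-→d3:-→d4:-→d5:-→d6:-→d7:-→d8:H3→d9:-→d10:-→d11:-→d12:-→d13:-→d14:-→d15:-→d16:-→d17:-→d18:-→d19:-→d20:-→d21:-→d22:-→d23:-→d24:-→d25:-→d26:-→d27:-→d28:H2 -> H2

== LOOKUPS ==
["H1","H0","H3","H3","H3","H0","H0","H2"]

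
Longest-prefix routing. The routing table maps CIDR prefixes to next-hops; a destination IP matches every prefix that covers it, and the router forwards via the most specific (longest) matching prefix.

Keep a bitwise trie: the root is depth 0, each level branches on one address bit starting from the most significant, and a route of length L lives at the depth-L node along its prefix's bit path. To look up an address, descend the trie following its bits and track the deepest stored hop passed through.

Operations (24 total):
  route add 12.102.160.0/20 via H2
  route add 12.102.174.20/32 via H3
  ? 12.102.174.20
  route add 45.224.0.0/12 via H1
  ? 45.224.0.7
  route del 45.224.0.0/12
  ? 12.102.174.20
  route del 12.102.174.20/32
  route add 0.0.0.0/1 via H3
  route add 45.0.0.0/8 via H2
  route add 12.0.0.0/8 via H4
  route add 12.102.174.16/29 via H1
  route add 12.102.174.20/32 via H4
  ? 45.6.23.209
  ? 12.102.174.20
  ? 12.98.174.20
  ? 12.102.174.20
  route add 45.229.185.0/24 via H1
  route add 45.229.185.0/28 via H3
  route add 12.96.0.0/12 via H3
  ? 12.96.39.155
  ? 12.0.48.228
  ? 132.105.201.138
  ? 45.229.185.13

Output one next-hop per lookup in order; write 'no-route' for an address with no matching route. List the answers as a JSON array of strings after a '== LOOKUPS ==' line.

Trace:
  + 12.102.160.0/20 (H2) depth=20
  + 12.102.174.20/32 (H3) depth=32
  ? 12.102.174.20  path d0:-→d1:-→d2:-→d3:-→d4:-→d5:-→d6:-→d7:-→d8:-→d9:-→d10:-→d11:-→d12:-→d13:-→d14:-→d15:-→d16:-→d17:-→d18:-→d19:-→d20:H2→d21:-→d22:-→d23:-→d24:-→d25:-→d26:-→d27:-→d28:-→d29:-→d30:-→d31:-→d32:H3  best=H3
  + 45.224.0.0/12 (H1) depth=12
  ? 45.224.0.7  path d0:-→d1:-→d2:-→d3:-→d4:-→d5:-→d6:-→d7:-→d8:-→d9:-→d10:-→d11:-→d12:H1  best=H1
  - 45.224.0.0/12 clear@12
  ? 12.102.174.20  path d0:-→d1:-→d2:-→d3:-→d4:-→d5:-→d6:-→d7:-→d8:-→d9:-→d10:-→d11:-→d12:-→d13:-→d14:-→d15:-→d16:-→d17:-→d18:-→d19:-→d20:H2→d21:-→d22:-→d23:-→d24:-→d25:-→d26:-→d27:-→d28:-→d29:-→d30:-→d31:-→d32:H3  best=H3
  - 12.102.174.20/32 clear@32
  + 0.0.0.0/1 (H3) depth=1
  + 45.0.0.0/8 (H2) depth=8
  + 12.0.0.0/8 (H4) depth=8
  + 12.102.174.16/29 (H1) depth=29
  + 12.102.174.20/32 (H4) depth=32
  ? 45.6.23.209  path d0:-→d1:H3→d2:-→d3:-→d4:-→d5:-→d6:-→d7:-→d8:H2  best=H2
  ? 12.102.174.20  path d0:-→d1:H3→d2:-→d3:-→d4:-→d5:-→d6:-→d7:-→d8:H4→d9:-→d10:-→d11:-→d12:-→d13:-→d14:-→d15:-→d16:-→d17:-→d18:-→d19:-→d20:H2→d21:-→d22:-→d23:-→d24:-→d25:-→d26:-→d27:-→d28:-→d29:H1→d30:-→d31:-→d32:H4  best=H4
  ? 12.98.174.20  path d0:-→d1:H3→d2:-→d3:-→d4:-→d5:-→d6:-→d7:-→d8:H4→d9:-→d10:-→d11:-→d12:-→d13:-  best=H4
  ? 12.102.174.20  path d0:-→d1:H3→d2:-→d3:-→d4:-→d5:-→d6:-→d7:-→d8:H4→d9:-→d10:-→d11:-→d12:-→d13:-→d14:-→d15:-→d16:-→d17:-→d18:-→d19:-→d20:H2→d21:-→d22:-→d23:-→d24:-→d25:-→d26:-→d27:-→d28:-→d29:H1→d30:-→d31:-→d32:H4  best=H4
  + 45.229.185.0/24 (H1) depth=24
  + 45.229.185.0/28 (H3) depth=28
  + 12.96.0.0/12 (H3) depth=12
  ? 12.96.39.155  path d0:-→d1:H3→d2:-→d3:-→d4:-→d5:-→d6:-→d7:-→d8:H4→d9:-→d10:-→d11:-→d12:H3→d13:-  best=H3
  ? 12.0.48.228  path d0:-→d1:H3→d2:-→d3:-→d4:-→d5:-→d6:-→d7:-→d8:H4→d9:-  best=H4
  ? 132.105.201.138  path d0:-  best=no-route
  ? 45.229.185.13  path d0:-→d1:H3→d2:-→d3:-→d4:-→d5:-→d6:-→d7:-→d8:H2→d9:-→d10:-→d11:-→d12:-→d13:-→d14:-→d15:-→d16:-→d17:-→d18:-→d19:-→d20:-→d21:-→d22:-→d23:-→d24:H1→d25:-→d26:-→d27:-→d28:H3  best=H3

== LOOKUPS ==
["H3","H1","H3","H2","H4","H4","H4","H3","H4","no-route","H3"]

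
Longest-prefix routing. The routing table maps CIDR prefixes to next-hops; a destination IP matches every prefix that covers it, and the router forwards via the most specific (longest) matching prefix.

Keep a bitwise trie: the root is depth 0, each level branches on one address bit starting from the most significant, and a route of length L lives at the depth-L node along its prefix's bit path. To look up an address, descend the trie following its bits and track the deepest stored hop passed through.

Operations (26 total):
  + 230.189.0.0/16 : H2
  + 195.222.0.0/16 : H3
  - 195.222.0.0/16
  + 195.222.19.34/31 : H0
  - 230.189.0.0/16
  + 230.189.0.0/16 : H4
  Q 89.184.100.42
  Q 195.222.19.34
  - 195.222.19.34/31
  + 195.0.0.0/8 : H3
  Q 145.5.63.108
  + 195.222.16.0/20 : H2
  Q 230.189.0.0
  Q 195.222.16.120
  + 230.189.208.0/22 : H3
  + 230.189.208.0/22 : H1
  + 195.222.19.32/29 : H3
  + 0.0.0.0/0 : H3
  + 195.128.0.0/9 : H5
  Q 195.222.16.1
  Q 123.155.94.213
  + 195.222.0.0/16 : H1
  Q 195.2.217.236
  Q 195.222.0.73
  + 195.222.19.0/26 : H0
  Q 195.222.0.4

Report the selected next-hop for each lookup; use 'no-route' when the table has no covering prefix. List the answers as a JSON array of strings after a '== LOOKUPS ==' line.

Trace:
  add 230.189.0.0/16 -> H2 at depth 16
  add 195.222.0.0/16 -> H3 at depth 16
  del 195.222.0.0/16 (clear depth 16)
  add 195.222.19.34/31 -> H0 at depth 31
  del 230.189.0.0/16 (clear depth 16)
  add 230.189.0.0/16 -> H4 at depth 16
  lookup 89.184.100.42: bits ε walk d0:- -> no-route
  lookup 195.222.19.34: bits 1100001111011110000100110010001 walk d0:-→d1:-→d2:-→d3:-→d4:-→d5:-→d6:-→d7:-→d8:-→d9:-→d10:-→d11:-→d12:-→d13:-→d14:-→d15:-→d16:-→d17:-→d18:-→d19:-→d20:-→d21:-→d22:-→d23:-→d24:-→d25:-→d26:-→d27:-→d28:-→d29:-→d30:-→d31:H0 -> H0
  del 195.222.19.34/31 (clear depth 31)
  add 195.0.0.0/8 -> H3 at depth 8
  lookup 145.5.63.108: bits 1 walk d0:-→d1:- -> no-route
  add 195.222.16.0/20 -> H2 at depth 20
  lookup 230.189.0.0: bits 1110011010111101 walk d0:-→d1:-→d2:-→d3:-→d4:-→d5:-→d6:-→d7:-→d8:-→d9:-→d10:-→d11:-→d12:-→d13:-→d14:-→d15:-→d16:H4 -> H4
  lookup 195.222.16.120: bits 1100001111011110000100 walk d0:-→d1:-→d2:-→d3:-→d4:-→d5:-→d6:-→d7:-→d8:H3→d9:-→d10:-→d11:-→d12:-→d13:-→d14:-→d15:-→d16:-→d17:-→d18:-→d19:-→d20:H2→d21:-→d22:- -> H2
  add 230.189.208.0/22 -> H3 at depth 22
  add 230.189.208.0/22 -> H1 at depth 22
  add 195.222.19.32/29 -> H3 at depth 29
  add 0.0.0.0/0 -> H3 at depth 0
  add 195.128.0.0/9 -> H5 at depth 9
  lookup 195.222.16.1: bits 1100001111011110000100 walk d0:H3→d1:-→d2:-→d3:-→d4:-→d5:-→d6:-→d7:-→d8:H3→d9:H5→d10:-→d11:-→d12:-→d13:-→d14:-→d15:-→d16:-→d17:-→d18:-→d19:-→d20:H2→d21:-→d22:- -> H2
  lookup 123.155.94.213: bits ε walk d0:H3 -> H3
  add 195.222.0.0/16 -> H1 at depth 16
  lookup 195.2.217.236: bits 11000011 walk d0:H3→d1:-→d2:-→d3:-→d4:-→d5:-→d6:-→d7:-→d8:H3 -> H3
  lookup 195.222.0.73: bits 1100001111011110000 walk d0:H3→d1:-→d2:-→d3:-→d4:-→d5:-→d6:-→d7:-→d8:H3→d9:H5→d10:-→d11:-→d12:-→d13:-→d14:-→d15:-→d16:H1→d17:-→d18:-→d19:- -> H1
  add 195.222.19.0/26 -> H0 at depth 26
  lookup 195.222.0.4: bits 1100001111011110000 walk d0:H3→d1:-→d2:-→d3:-→d4:-→d5:-→d6:-→d7:-→d8:H3→d9:H5→d10:-→d11:-→d12:-→d13:-→d14:-→d15:-→d16:H1→d17:-→d18:-→d19:- -> H1

== LOOKUPS ==
["no-route","H0","no-route","H4","H2","H2","H3","H3","H1","H1"]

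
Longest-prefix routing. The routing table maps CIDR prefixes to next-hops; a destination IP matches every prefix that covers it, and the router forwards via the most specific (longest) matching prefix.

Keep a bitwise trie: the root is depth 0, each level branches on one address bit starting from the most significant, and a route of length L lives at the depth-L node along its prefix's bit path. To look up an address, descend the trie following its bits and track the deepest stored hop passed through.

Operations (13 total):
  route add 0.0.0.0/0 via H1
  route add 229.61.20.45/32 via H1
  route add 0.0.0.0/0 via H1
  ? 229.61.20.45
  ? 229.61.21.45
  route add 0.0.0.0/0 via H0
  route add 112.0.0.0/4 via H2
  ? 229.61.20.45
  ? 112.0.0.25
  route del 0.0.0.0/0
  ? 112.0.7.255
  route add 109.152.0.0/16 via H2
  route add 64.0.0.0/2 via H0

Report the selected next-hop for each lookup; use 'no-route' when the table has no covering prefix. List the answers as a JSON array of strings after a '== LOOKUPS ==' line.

Apply in order:
  add 0.0.0.0/0 -> H1 at depth 0
  add 229.61.20.45/32 -> H1 at depth 32
  add 0.0.0.0/0 -> H1 at depth 0
  Q 229.61.20.45: descend 11100101001111010001010000101101 ; hops seen [H1,H1] ; pick H1
  Q 229.61.21.45: descend 11100101001111010001010 ; hops seen [H1] ; pick H1
  add 0.0.0.0/0 -> H0 at depth 0
  add 112.0.0.0/4 -> H2 at depth 4
  Q 229.61.20.45: descend 11100101001111010001010000101101 ; hops seen [H0,H1] ; pick H1
  Q 112.0.0.25: descend 0111 ; hops seen [H0,H2] ; pick H2
  del 0.0.0.0/0 (clear depth 0)
  Q 112.0.7.255: descend 0111 ; hops seen [H2] ; pick H2
  add 109.152.0.0/16 -> H2 at depth 16
  add 64.0.0.0/2 -> H0 at depth 2

== LOOKUPS ==
["H1","H1","H1","H2","H2"]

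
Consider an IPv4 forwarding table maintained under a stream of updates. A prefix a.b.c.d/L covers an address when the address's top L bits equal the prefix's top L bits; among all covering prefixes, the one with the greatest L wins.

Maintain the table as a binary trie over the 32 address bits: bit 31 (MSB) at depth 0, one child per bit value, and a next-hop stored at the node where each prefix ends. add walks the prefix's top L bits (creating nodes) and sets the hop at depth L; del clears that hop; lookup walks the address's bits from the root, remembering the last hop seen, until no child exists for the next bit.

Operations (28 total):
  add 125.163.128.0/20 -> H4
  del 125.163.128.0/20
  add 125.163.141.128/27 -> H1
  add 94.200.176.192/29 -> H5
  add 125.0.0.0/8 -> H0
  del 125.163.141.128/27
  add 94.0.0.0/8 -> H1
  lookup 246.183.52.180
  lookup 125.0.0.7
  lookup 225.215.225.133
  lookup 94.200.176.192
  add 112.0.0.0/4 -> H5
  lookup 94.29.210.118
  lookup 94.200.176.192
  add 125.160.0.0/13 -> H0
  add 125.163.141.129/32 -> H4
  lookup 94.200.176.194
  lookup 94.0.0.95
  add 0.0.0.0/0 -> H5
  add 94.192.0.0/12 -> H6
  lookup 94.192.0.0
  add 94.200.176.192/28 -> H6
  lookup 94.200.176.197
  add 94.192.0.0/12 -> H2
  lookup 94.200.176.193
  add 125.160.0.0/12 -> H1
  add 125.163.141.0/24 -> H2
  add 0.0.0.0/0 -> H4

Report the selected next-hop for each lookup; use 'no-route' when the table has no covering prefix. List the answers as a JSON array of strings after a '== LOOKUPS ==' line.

Trace:
  add 125.163.128.0/20 -> H4 at depth 20
  - 125.163.128.0/20 clear@20
  add 125.163.141.128/27 -> H1 at depth 27
  add 94.200.176.192/29 -> H5 at depth 29
  add 125.0.0.0/8 -> H0 at depth 8
  - 125.163.141.128/27 clear@27
  add 94.0.0.0/8 -> H1 at depth 8
  Q 246.183.52.180: descend ε ; hops seen [∅] ; pick no-route
  Q 125.0.0.7: descend 01111101 ; hops seen [H0] ; pick H0
  Q 225.215.225.133: descend ε ; hops seen [∅] ; pick no-route
  Q 94.200.176.192: descend 01011110110010001011000011000 ; hops seen [H1,H5] ; pick H5
  add 112.0.0.0/4 -> H5 at depth 4
  Q 94.29.210.118: descend 01011110 ; hops seen [H1] ; pick H1
  Q 94.200.176.192: descend 01011110110010001011000011000 ; hops seen [H1,H5] ; pick H5
  add 125.160.0.0/13 -> H0 at depth 13
  add 125.163.141.129/32 -> H4 at depth 32
  Q 94.200.176.194: descend 01011110110010001011000011000 ; hops seen [H1,H5] ; pick H5
  Q 94.0.0.95: descend 01011110 ; hops seen [H1] ; pick H1
  add 0.0.0.0/0 -> H5 at depth 0
  add 94.192.0.0/12 -> H6 at depth 12
  Q 94.192.0.0: descend 010111101100 ; hops seen [H5,H1,H6] ; pick H6
  add 94.200.176.192/28 -> H6 at depth 28
  Q 94.200.176.197: descend 01011110110010001011000011000 ; hops seen [H5,H1,H6,H6,H5] ; pick H5
  add 94.192.0.0/12 -> H2 at depth 12
  Q 94.200.176.193: descend 01011110110010001011000011000 ; hops seen [H5,H1,H2,H6,H5] ; pick H5
  add 125.160.0.0/12 -> H1 at depth 12
  add 125.163.141.0/24 -> H2 at depth 24
  add 0.0.0.0/0 -> H4 at depth 0

== LOOKUPS ==
["no-route","H0","no-route","H5","H1","H5","H5","H1","H6","H5","H5"]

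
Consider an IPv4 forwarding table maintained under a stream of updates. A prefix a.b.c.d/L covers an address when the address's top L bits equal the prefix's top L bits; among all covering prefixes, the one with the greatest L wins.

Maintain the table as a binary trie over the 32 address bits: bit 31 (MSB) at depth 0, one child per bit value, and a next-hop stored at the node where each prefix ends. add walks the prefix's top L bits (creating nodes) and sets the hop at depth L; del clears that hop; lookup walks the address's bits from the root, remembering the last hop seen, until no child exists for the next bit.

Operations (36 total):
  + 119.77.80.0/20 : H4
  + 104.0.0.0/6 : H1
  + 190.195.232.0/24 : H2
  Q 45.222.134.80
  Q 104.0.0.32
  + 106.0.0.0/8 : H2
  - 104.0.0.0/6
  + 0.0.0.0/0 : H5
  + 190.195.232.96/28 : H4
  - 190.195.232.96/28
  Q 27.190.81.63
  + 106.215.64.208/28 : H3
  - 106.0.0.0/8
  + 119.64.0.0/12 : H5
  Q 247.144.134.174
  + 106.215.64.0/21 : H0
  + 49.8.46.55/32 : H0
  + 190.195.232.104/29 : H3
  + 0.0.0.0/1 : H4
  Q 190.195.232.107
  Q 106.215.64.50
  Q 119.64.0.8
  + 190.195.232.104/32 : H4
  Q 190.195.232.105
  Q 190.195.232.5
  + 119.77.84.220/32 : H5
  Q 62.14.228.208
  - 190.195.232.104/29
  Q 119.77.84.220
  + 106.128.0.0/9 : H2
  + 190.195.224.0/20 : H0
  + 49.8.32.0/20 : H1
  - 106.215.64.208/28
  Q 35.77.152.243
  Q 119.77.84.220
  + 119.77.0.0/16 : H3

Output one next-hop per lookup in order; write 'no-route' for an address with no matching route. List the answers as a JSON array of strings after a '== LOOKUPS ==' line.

Apply in order:
  + 119.77.80.0/20 (H4) depth=20
  + 104.0.0.0/6 (H1) depth=6
  + 190.195.232.0/24 (H2) depth=24
  ? 45.222.134.80  path d0:-→d1:-  best=no-route
  ? 104.0.0.32  path d0:-→d1:-→d2:-→d3:-→d4:-→d5:-→d6:H1  best=H1
  + 106.0.0.0/8 (H2) depth=8
  - 104.0.0.0/6 clear@6
  + 0.0.0.0/0 (H5) depth=0
  + 190.195.232.96/28 (H4) depth=28
  - 190.195.232.96/28 clear@28
  ? 27.190.81.63  path d0:H5→d1:-  best=H5
  + 106.215.64.208/28 (H3) depth=28
  - 106.0.0.0/8 clear@8
  + 119.64.0.0/12 (H5) depth=12
  ? 247.144.134.174  path d0:H5→d1:-  best=H5
  + 106.215.64.0/21 (H0) depth=21
  + 49.8.46.55/32 (H0) depth=32
  + 190.195.232.104/29 (H3) depth=29
  + 0.0.0.0/1 (H4) depth=1
  ? 190.195.232.107  path d0:H5→d1:-→d2:-→d3:-→d4:-→d5:-→d6:-→d7:-→d8:-→d9:-→d10:-→d11:-→d12:-→d13:-→d14:-→d15:-→d16:-→d17:-→d18:-→d19:-→d20:-→d21:-→d22:-→d23:-→d24:H2→d25:-→d26:-→d27:-→d28:-→d29:H3  best=H3
  ? 106.215.64.50  path d0:H5→d1:H4→d2:-→d3:-→d4:-→d5:-→d6:-→d7:-→d8:-→d9:-→d10:-→d11:-→d12:-→d13:-→d14:-→d15:-→d16:-→d17:-→d18:-→d19:-→d20:-→d21:H0→d22:-→d23:-→d24:-  best=H0
  ? 119.64.0.8  path d0:H5→d1:H4→d2:-→d3:-→d4:-→d5:-→d6:-→d7:-→d8:-→d9:-→d10:-→d11:-→d12:H5  best=H5
  + 190.195.232.104/32 (H4) depth=32
  ? 190.195.232.105  path d0:H5→d1:-→d2:-→d3:-→d4:-→d5:-→d6:-→d7:-→d8:-→d9:-→d10:-→d11:-→d12:-→d13:-→d14:-→d15:-→d16:-→d17:-→d18:-→d19:-→d20:-→d21:-→d22:-→d23:-→d24:H2→d25:-→d26:-→d27:-→d28:-→d29:H3→d30:-→d31:-  best=H3
  ? 190.195.232.5  path d0:H5→d1:-→d2:-→d3:-→d4:-→d5:-→d6:-→d7:-→d8:-→d9:-→d10:-→d11:-→d12:-→d13:-→d14:-→d15:-→d16:-→d17:-→d18:-→d19:-→d20:-→d21:-→d22:-→d23:-→d24:H2→d25:-  best=H2
  + 119.77.84.220/32 (H5) depth=32
  ? 62.14.228.208  path d0:H5→d1:H4→d2:-→d3:-→d4:-  best=H4
  - 190.195.232.104/29 clear@29
  ? 119.77.84.220  path d0:H5→d1:H4→d2:-→d3:-→d4:-→d5:-→d6:-→d7:-→d8:-→d9:-→d10:-→d11:-→d12:H5→d13:-→d14:-→d15:-→d16:-→d17:-→d18:-→d19:-→d20:H4→d21:-→d22:-→d23:-→d24:-→d25:-→d26:-→d27:-→d28:-→d29:-→d30:-→d31:-→d32:H5  best=H5
  + 106.128.0.0/9 (H2) depth=9
  + 190.195.224.0/20 (H0) depth=20
  + 49.8.32.0/20 (H1) depth=20
  - 106.215.64.208/28 clear@28
  ? 35.77.152.243  path d0:H5→d1:H4→d2:-→d3:-  best=H4
  ? 119.77.84.220  path d0:H5→d1:H4→d2:-→d3:-→d4:-→d5:-→d6:-→d7:-→d8:-→d9:-→d10:-→d11:-→d12:H5→d13:-→d14:-→d15:-→d16:-→d17:-→d18:-→d19:-→d20:H4→d21:-→d22:-→d23:-→d24:-→d25:-→d26:-→d27:-→d28:-→d29:-→d30:-→d31:-→d32:H5  best=H5
  + 119.77.0.0/16 (H3) depth=16

== LOOKUPS ==
["no-route","H1","H5","H5","H3","H0","H5","H3","H2","H4","H5","H4","H5"]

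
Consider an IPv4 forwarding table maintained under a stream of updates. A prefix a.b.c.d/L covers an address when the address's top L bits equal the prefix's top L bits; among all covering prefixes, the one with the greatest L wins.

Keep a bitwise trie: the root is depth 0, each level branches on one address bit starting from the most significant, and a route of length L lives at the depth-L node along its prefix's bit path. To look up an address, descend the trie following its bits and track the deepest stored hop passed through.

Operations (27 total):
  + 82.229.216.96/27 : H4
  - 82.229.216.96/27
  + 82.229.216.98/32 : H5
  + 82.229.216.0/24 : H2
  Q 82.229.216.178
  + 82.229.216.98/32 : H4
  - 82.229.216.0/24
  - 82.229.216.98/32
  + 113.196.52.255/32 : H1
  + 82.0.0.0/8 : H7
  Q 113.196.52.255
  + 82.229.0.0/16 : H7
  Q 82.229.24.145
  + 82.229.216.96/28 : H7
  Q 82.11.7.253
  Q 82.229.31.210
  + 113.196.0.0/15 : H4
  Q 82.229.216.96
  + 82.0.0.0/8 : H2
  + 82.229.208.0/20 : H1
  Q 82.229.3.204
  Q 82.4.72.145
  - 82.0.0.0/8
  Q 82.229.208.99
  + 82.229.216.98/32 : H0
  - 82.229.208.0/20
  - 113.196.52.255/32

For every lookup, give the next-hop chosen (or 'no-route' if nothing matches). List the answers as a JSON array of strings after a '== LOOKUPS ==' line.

Trace:
  add 82.229.216.96/27 -> H4 at depth 27
  - 82.229.216.96/27 clear@27
  add 82.229.216.98/32 -> H5 at depth 32
  add 82.229.216.0/24 -> H2 at depth 24
  lookup 82.229.216.178: bits 010100101110010111011000 walk d0:-→d1:-→d2:-→d3:-→d4:-→d5:-→d6:-→d7:-→d8:-→d9:-→d10:-→d11:-→d12:-→d13:-→d14:-→d15:-→d16:-→d17:-→d18:-→d19:-→d20:-→d21:-→d22:-→d23:-→d24:H2 -> H2
  add 82.229.216.98/32 -> H4 at depth 32
  - 82.229.216.0/24 clear@24
  - 82.229.216.98/32 clear@32
  add 113.196.52.255/32 -> H1 at depth 32
  add 82.0.0.0/8 -> H7 at depth 8
  lookup 113.196.52.255: bits 01110001110001000011010011111111 walk d0:-→d1:-→d2:-→d3:-→d4:-→d5:-→d6:-→d7:-→d8:-→d9:-→d10:-→d11:-→d12:-→d13:-→d14:-→d15:-→d16:-→d17:-→d18:-→d19:-→d20:-→d21:-→d22:-→d23:-→d24:-→d25:-→d26:-→d27:-→d28:-→d29:-→d30:-→d31:-→d32:H1 -> H1
  add 82.229.0.0/16 -> H7 at depth 16
  lookup 82.229.24.145: bits 0101001011100101 walk d0:-→d1:-→d2:-→d3:-→d4:-→d5:-→d6:-→d7:-→d8:H7→d9:-→d10:-→d11:-→d12:-→d13:-→d14:-→d15:-→d16:H7 -> H7
  add 82.229.216.96/28 -> H7 at depth 28
  lookup 82.11.7.253: bits 01010010 walk d0:-→d1:-→d2:-→d3:-→d4:-→d5:-→d6:-→d7:-→d8:H7 -> H7
  lookup 82.229.31.210: bits 0101001011100101 walk d0:-→d1:-→d2:-→d3:-→d4:-→d5:-→d6:-→d7:-→d8:H7→d9:-→d10:-→d11:-→d12:-→d13:-→d14:-→d15:-→d16:H7 -> H7
  add 113.196.0.0/15 -> H4 at depth 15
  lookup 82.229.216.96: bits 010100101110010111011000011000 walk d0:-→d1:-→d2:-→d3:-→d4:-→d5:-→d6:-→d7:-→d8:H7→d9:-→d10:-→d11:-→d12:-→d13:-→d14:-→d15:-→d16:H7→d17:-→d18:-→d19:-→d20:-→d21:-→d22:-→d23:-→d24:-→d25:-→d26:-→d27:-→d28:H7→d29:-→d30:- -> H7
  add 82.0.0.0/8 -> H2 at depth 8
  add 82.229.208.0/20 -> H1 at depth 20
  lookup 82.229.3.204: bits 0101001011100101 walk d0:-→d1:-→d2:-→d3:-→d4:-→d5:-→d6:-→d7:-→d8:H2→d9:-→d10:-→d11:-→d12:-→d13:-→d14:-→d15:-→d16:H7 -> H7
  lookup 82.4.72.145: bits 01010010 walk d0:-→d1:-→d2:-→d3:-→d4:-→d5:-→d6:-→d7:-→d8:H2 -> H2
  - 82.0.0.0/8 clear@8
  lookup 82.229.208.99: bits 01010010111001011101 walk d0:-→d1:-→d2:-→d3:-→d4:-→d5:-→d6:-→d7:-→d8:-→d9:-→d10:-→d11:-→d12:-→d13:-→d14:-→d15:-→d16:H7→d17:-→d18:-→d19:-→d20:H1 -> H1
  add 82.229.216.98/32 -> H0 at depth 32
  - 82.229.208.0/20 clear@20
  - 113.196.52.255/32 clear@32

== LOOKUPS ==
["H2","H1","H7","H7","H7","H7","H7","H2","H1"]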